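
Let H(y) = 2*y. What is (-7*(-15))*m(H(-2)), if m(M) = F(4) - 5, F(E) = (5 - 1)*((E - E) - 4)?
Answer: -2205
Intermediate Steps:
F(E) = -16 (F(E) = 4*(0 - 4) = 4*(-4) = -16)
m(M) = -21 (m(M) = -16 - 5 = -21)
(-7*(-15))*m(H(-2)) = -7*(-15)*(-21) = 105*(-21) = -2205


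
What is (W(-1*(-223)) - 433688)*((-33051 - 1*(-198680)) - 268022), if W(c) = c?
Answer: 44383781745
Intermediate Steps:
(W(-1*(-223)) - 433688)*((-33051 - 1*(-198680)) - 268022) = (-1*(-223) - 433688)*((-33051 - 1*(-198680)) - 268022) = (223 - 433688)*((-33051 + 198680) - 268022) = -433465*(165629 - 268022) = -433465*(-102393) = 44383781745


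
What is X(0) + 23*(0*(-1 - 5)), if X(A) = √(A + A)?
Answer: 0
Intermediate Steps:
X(A) = √2*√A (X(A) = √(2*A) = √2*√A)
X(0) + 23*(0*(-1 - 5)) = √2*√0 + 23*(0*(-1 - 5)) = √2*0 + 23*(0*(-6)) = 0 + 23*0 = 0 + 0 = 0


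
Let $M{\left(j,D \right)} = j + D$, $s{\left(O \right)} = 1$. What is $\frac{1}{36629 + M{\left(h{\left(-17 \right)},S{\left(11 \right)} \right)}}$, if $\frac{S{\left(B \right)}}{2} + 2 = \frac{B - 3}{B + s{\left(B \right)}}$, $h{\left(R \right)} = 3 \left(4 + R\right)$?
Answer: $\frac{3}{109762} \approx 2.7332 \cdot 10^{-5}$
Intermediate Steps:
$h{\left(R \right)} = 12 + 3 R$
$S{\left(B \right)} = -4 + \frac{2 \left(-3 + B\right)}{1 + B}$ ($S{\left(B \right)} = -4 + 2 \frac{B - 3}{B + 1} = -4 + 2 \frac{-3 + B}{1 + B} = -4 + \frac{2 \left(-3 + B\right)}{1 + B}$)
$M{\left(j,D \right)} = D + j$
$\frac{1}{36629 + M{\left(h{\left(-17 \right)},S{\left(11 \right)} \right)}} = \frac{1}{36629 + \left(\frac{2 \left(-5 - 11\right)}{1 + 11} + \left(12 + 3 \left(-17\right)\right)\right)} = \frac{1}{36629 + \left(\frac{2 \left(-5 - 11\right)}{12} + \left(12 - 51\right)\right)} = \frac{1}{36629 - \left(39 - - \frac{8}{3}\right)} = \frac{1}{36629 - \frac{125}{3}} = \frac{1}{\frac{109762}{3}} = \frac{3}{109762}$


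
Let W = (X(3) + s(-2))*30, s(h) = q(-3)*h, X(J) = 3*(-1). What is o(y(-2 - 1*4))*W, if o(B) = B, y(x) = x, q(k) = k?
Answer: -540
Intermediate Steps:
X(J) = -3
s(h) = -3*h
W = 90 (W = (-3 - 3*(-2))*30 = (-3 + 6)*30 = 3*30 = 90)
o(y(-2 - 1*4))*W = (-2 - 1*4)*90 = (-2 - 4)*90 = -6*90 = -540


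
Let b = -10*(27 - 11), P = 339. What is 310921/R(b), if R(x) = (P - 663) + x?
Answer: -310921/484 ≈ -642.40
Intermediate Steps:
b = -160 (b = -10*16 = -160)
R(x) = -324 + x (R(x) = (339 - 663) + x = -324 + x)
310921/R(b) = 310921/(-324 - 160) = 310921/(-484) = 310921*(-1/484) = -310921/484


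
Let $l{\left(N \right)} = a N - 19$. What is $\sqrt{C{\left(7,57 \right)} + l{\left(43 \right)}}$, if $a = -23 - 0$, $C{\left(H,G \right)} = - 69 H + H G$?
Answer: $2 i \sqrt{273} \approx 33.045 i$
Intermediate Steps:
$C{\left(H,G \right)} = - 69 H + G H$
$a = -23$ ($a = -23 + 0 = -23$)
$l{\left(N \right)} = -19 - 23 N$ ($l{\left(N \right)} = - 23 N - 19 = -19 - 23 N$)
$\sqrt{C{\left(7,57 \right)} + l{\left(43 \right)}} = \sqrt{7 \left(-69 + 57\right) - 1008} = \sqrt{7 \left(-12\right) - 1008} = \sqrt{-84 - 1008} = \sqrt{-1092} = 2 i \sqrt{273}$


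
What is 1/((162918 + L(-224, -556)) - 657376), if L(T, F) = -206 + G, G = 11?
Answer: -1/494653 ≈ -2.0216e-6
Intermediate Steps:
L(T, F) = -195 (L(T, F) = -206 + 11 = -195)
1/((162918 + L(-224, -556)) - 657376) = 1/((162918 - 195) - 657376) = 1/(162723 - 657376) = 1/(-494653) = -1/494653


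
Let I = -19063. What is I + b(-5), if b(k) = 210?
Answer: -18853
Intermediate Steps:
I + b(-5) = -19063 + 210 = -18853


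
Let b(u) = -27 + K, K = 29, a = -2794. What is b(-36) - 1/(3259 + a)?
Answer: 929/465 ≈ 1.9978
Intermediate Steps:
b(u) = 2 (b(u) = -27 + 29 = 2)
b(-36) - 1/(3259 + a) = 2 - 1/(3259 - 2794) = 2 - 1/465 = 929/465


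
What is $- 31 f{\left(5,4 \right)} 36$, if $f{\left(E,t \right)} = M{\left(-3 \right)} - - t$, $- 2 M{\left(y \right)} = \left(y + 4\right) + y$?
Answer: $-5580$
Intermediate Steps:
$M{\left(y \right)} = -2 - y$ ($M{\left(y \right)} = - \frac{\left(y + 4\right) + y}{2} = - \frac{\left(4 + y\right) + y}{2} = - \frac{4 + 2 y}{2} = -2 - y$)
$f{\left(E,t \right)} = 1 + t$ ($f{\left(E,t \right)} = \left(-2 - -3\right) - - t = \left(-2 + 3\right) + t = 1 + t$)
$- 31 f{\left(5,4 \right)} 36 = - 31 \left(1 + 4\right) 36 = \left(-31\right) 5 \cdot 36 = \left(-155\right) 36 = -5580$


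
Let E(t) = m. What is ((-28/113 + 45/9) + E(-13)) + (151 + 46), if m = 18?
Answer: 24832/113 ≈ 219.75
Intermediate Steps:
E(t) = 18
((-28/113 + 45/9) + E(-13)) + (151 + 46) = ((-28/113 + 45/9) + 18) + (151 + 46) = ((-28*1/113 + 45*(⅑)) + 18) + 197 = ((-28/113 + 5) + 18) + 197 = (537/113 + 18) + 197 = 2571/113 + 197 = 24832/113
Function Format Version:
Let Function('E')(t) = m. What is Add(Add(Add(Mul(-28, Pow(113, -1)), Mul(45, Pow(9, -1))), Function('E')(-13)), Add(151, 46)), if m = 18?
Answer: Rational(24832, 113) ≈ 219.75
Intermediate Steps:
Function('E')(t) = 18
Add(Add(Add(Mul(-28, Pow(113, -1)), Mul(45, Pow(9, -1))), Function('E')(-13)), Add(151, 46)) = Add(Add(Add(Mul(-28, Pow(113, -1)), Mul(45, Pow(9, -1))), 18), Add(151, 46)) = Add(Add(Add(Mul(-28, Rational(1, 113)), Mul(45, Rational(1, 9))), 18), 197) = Add(Add(Add(Rational(-28, 113), 5), 18), 197) = Add(Add(Rational(537, 113), 18), 197) = Add(Rational(2571, 113), 197) = Rational(24832, 113)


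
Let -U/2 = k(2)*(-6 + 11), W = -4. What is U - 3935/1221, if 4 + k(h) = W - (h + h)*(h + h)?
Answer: 289105/1221 ≈ 236.78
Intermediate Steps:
k(h) = -8 - 4*h² (k(h) = -4 + (-4 - (h + h)*(h + h)) = -4 + (-4 - 2*h*2*h) = -4 + (-4 - 4*h²) = -8 - 4*h²)
U = 240 (U = -2*(-8 - 4*2²)*(-6 + 11) = -2*(-8 - 4*4)*5 = -2*(-8 - 16)*5 = -(-48)*5 = -2*(-120) = 240)
U - 3935/1221 = 240 - 3935/1221 = 289105/1221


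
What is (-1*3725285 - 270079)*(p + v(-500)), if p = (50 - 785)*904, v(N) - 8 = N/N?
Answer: 2654643697884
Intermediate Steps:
v(N) = 9 (v(N) = 8 + N/N = 8 + 1 = 9)
p = -664440 (p = -735*904 = -664440)
(-1*3725285 - 270079)*(p + v(-500)) = (-1*3725285 - 270079)*(-664440 + 9) = (-3725285 - 270079)*(-664431) = -3995364*(-664431) = 2654643697884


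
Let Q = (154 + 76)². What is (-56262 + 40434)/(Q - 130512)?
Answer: 3957/19403 ≈ 0.20394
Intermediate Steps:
Q = 52900 (Q = 230² = 52900)
(-56262 + 40434)/(Q - 130512) = (-56262 + 40434)/(52900 - 130512) = -15828/(-77612) = -15828*(-1/77612) = 3957/19403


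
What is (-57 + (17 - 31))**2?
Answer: 5041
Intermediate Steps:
(-57 + (17 - 31))**2 = (-57 - 14)**2 = (-71)**2 = 5041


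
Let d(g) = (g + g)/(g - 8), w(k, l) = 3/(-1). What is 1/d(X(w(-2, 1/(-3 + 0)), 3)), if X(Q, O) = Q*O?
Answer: 17/18 ≈ 0.94444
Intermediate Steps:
w(k, l) = -3 (w(k, l) = 3*(-1) = -3)
X(Q, O) = O*Q
d(g) = 2*g/(-8 + g) (d(g) = (2*g)/(-8 + g) = 2*g/(-8 + g))
1/d(X(w(-2, 1/(-3 + 0)), 3)) = 1/(2*(3*(-3))/(-8 + 3*(-3))) = 1/(2*(-9)/(-8 - 9)) = 1/(2*(-9)/(-17)) = 1/(2*(-9)*(-1/17)) = 1/(18/17) = 17/18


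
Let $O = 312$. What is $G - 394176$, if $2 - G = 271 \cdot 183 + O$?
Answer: $-444079$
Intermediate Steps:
$G = -49903$ ($G = 2 - \left(271 \cdot 183 + 312\right) = 2 - \left(49593 + 312\right) = 2 - 49905 = -49903$)
$G - 394176 = -49903 - 394176 = -444079$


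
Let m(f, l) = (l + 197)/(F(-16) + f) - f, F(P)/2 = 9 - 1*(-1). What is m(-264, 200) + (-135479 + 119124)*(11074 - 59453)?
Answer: 193062268999/244 ≈ 7.9124e+8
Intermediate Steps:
F(P) = 20 (F(P) = 2*(9 - 1*(-1)) = 2*(9 + 1) = 2*10 = 20)
m(f, l) = -f + (197 + l)/(20 + f) (m(f, l) = (l + 197)/(20 + f) - f = (197 + l)/(20 + f) - f = -f + (197 + l)/(20 + f))
m(-264, 200) + (-135479 + 119124)*(11074 - 59453) = (197 + 200 - 1*(-264)**2 - 20*(-264))/(20 - 264) + (-135479 + 119124)*(11074 - 59453) = (197 + 200 - 1*69696 + 5280)/(-244) - 16355*(-48379) = -(197 + 200 - 69696 + 5280)/244 + 791238545 = -1/244*(-64019) + 791238545 = 64019/244 + 791238545 = 193062268999/244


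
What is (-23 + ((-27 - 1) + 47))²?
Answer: 16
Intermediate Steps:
(-23 + ((-27 - 1) + 47))² = (-23 + (-28 + 47))² = (-23 + 19)² = (-4)² = 16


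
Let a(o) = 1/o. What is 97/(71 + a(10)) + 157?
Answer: 112597/711 ≈ 158.36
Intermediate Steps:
97/(71 + a(10)) + 157 = 97/(71 + 1/10) + 157 = 97/(71 + ⅒) + 157 = 97/(711/10) + 157 = 97*(10/711) + 157 = 970/711 + 157 = 112597/711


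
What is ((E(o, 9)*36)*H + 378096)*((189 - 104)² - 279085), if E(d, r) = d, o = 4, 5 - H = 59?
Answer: -100675195200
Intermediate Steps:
H = -54 (H = 5 - 1*59 = 5 - 59 = -54)
((E(o, 9)*36)*H + 378096)*((189 - 104)² - 279085) = ((4*36)*(-54) + 378096)*((189 - 104)² - 279085) = (144*(-54) + 378096)*(85² - 279085) = (-7776 + 378096)*(7225 - 279085) = 370320*(-271860) = -100675195200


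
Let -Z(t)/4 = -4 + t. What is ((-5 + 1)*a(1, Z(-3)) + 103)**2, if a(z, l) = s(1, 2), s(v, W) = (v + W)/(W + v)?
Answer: 9801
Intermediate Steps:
s(v, W) = 1 (s(v, W) = (W + v)/(W + v) = 1)
Z(t) = 16 - 4*t (Z(t) = -4*(-4 + t) = 16 - 4*t)
a(z, l) = 1
((-5 + 1)*a(1, Z(-3)) + 103)**2 = ((-5 + 1)*1 + 103)**2 = (-4*1 + 103)**2 = (-4 + 103)**2 = 99**2 = 9801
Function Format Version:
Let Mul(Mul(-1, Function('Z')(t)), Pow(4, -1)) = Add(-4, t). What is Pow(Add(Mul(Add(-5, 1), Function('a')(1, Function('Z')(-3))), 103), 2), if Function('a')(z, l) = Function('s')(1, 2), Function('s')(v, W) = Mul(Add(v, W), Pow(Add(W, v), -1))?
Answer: 9801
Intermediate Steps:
Function('s')(v, W) = 1 (Function('s')(v, W) = Mul(Add(W, v), Pow(Add(W, v), -1)) = 1)
Function('Z')(t) = Add(16, Mul(-4, t)) (Function('Z')(t) = Mul(-4, Add(-4, t)) = Add(16, Mul(-4, t)))
Function('a')(z, l) = 1
Pow(Add(Mul(Add(-5, 1), Function('a')(1, Function('Z')(-3))), 103), 2) = Pow(Add(Mul(Add(-5, 1), 1), 103), 2) = Pow(Add(Mul(-4, 1), 103), 2) = Pow(Add(-4, 103), 2) = Pow(99, 2) = 9801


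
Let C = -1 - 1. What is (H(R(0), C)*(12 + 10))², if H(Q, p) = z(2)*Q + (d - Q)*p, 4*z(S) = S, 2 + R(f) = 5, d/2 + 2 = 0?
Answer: 116281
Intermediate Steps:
d = -4 (d = -4 + 2*0 = -4 + 0 = -4)
R(f) = 3 (R(f) = -2 + 5 = 3)
C = -2
z(S) = S/4
H(Q, p) = Q/2 + p*(-4 - Q) (H(Q, p) = ((¼)*2)*Q + (-4 - Q)*p = Q/2 + p*(-4 - Q))
(H(R(0), C)*(12 + 10))² = (((½)*3 - 4*(-2) - 1*3*(-2))*(12 + 10))² = ((3/2 + 8 + 6)*22)² = ((31/2)*22)² = 341² = 116281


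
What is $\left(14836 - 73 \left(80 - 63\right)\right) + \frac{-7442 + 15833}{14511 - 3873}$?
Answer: $\frac{48210667}{3546} \approx 13596.0$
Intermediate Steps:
$\left(14836 - 73 \left(80 - 63\right)\right) + \frac{-7442 + 15833}{14511 - 3873} = \left(14836 - 1241\right) + \frac{8391}{10638} = \left(14836 - 1241\right) + 8391 \cdot \frac{1}{10638} = 13595 + \frac{2797}{3546} = \frac{48210667}{3546}$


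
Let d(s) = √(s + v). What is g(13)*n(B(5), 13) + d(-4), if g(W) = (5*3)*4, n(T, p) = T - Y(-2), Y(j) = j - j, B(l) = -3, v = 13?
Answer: -177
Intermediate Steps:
Y(j) = 0
n(T, p) = T (n(T, p) = T - 1*0 = T + 0 = T)
g(W) = 60 (g(W) = 15*4 = 60)
d(s) = √(13 + s) (d(s) = √(s + 13) = √(13 + s))
g(13)*n(B(5), 13) + d(-4) = 60*(-3) + √(13 - 4) = -180 + √9 = -180 + 3 = -177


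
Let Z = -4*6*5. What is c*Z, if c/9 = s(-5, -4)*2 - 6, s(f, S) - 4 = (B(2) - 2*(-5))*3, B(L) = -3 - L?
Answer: -34560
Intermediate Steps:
s(f, S) = 19 (s(f, S) = 4 + ((-3 - 1*2) - 2*(-5))*3 = 4 + ((-3 - 2) + 10)*3 = 4 + (-5 + 10)*3 = 4 + 5*3 = 4 + 15 = 19)
Z = -120 (Z = -24*5 = -120)
c = 288 (c = 9*(19*2 - 6) = 9*(38 - 6) = 9*32 = 288)
c*Z = 288*(-120) = -34560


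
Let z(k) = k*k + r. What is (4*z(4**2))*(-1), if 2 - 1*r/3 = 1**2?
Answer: -1036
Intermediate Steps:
r = 3 (r = 6 - 3*1**2 = 6 - 3*1 = 6 - 3 = 3)
z(k) = 3 + k**2 (z(k) = k*k + 3 = k**2 + 3 = 3 + k**2)
(4*z(4**2))*(-1) = (4*(3 + (4**2)**2))*(-1) = (4*(3 + 16**2))*(-1) = (4*(3 + 256))*(-1) = (4*259)*(-1) = 1036*(-1) = -1036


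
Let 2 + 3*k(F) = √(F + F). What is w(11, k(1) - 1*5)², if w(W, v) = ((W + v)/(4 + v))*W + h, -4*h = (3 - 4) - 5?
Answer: 3437113/2116 + 400785*√2/529 ≈ 2695.8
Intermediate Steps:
k(F) = -⅔ + √2*√F/3 (k(F) = -⅔ + √(F + F)/3 = -⅔ + √(2*F)/3 = -⅔ + (√2*√F)/3 = -⅔ + √2*√F/3)
h = 3/2 (h = -((3 - 4) - 5)/4 = -(-1 - 5)/4 = -¼*(-6) = 3/2 ≈ 1.5000)
w(W, v) = 3/2 + W*(W + v)/(4 + v) (w(W, v) = ((W + v)/(4 + v))*W + 3/2 = W*(W + v)/(4 + v) + 3/2 = 3/2 + W*(W + v)/(4 + v))
w(11, k(1) - 1*5)² = ((6 + 11² + 3*((-⅔ + √2*√1/3) - 1*5)/2 + 11*((-⅔ + √2*√1/3) - 1*5))/(4 + ((-⅔ + √2*√1/3) - 1*5)))² = ((6 + 121 + 3*((-⅔ + (⅓)*√2*1) - 5)/2 + 11*((-⅔ + (⅓)*√2*1) - 5))/(4 + ((-⅔ + (⅓)*√2*1) - 5)))² = ((6 + 121 + 3*((-⅔ + √2/3) - 5)/2 + 11*((-⅔ + √2/3) - 5))/(4 + ((-⅔ + √2/3) - 5)))² = ((6 + 121 + 3*(-17/3 + √2/3)/2 + 11*(-17/3 + √2/3))/(4 + (-17/3 + √2/3)))² = ((6 + 121 + (-17/2 + √2/2) + (-187/3 + 11*√2/3))/(-5/3 + √2/3))² = ((337/6 + 25*√2/6)/(-5/3 + √2/3))² = (337/6 + 25*√2/6)²/(-5/3 + √2/3)²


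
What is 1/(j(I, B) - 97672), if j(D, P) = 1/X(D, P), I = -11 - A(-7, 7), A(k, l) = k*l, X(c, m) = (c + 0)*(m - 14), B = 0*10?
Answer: -532/51961505 ≈ -1.0238e-5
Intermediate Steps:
B = 0
X(c, m) = c*(-14 + m)
I = 38 (I = -11 - (-7)*7 = -11 - 1*(-49) = -11 + 49 = 38)
j(D, P) = 1/(D*(-14 + P))
1/(j(I, B) - 97672) = 1/(1/(38*(-14 + 0)) - 97672) = 1/((1/38)/(-14) - 97672) = 1/((1/38)*(-1/14) - 97672) = 1/(-1/532 - 97672) = 1/(-51961505/532) = -532/51961505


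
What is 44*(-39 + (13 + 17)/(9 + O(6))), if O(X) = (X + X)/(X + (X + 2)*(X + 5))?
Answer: -20428/13 ≈ -1571.4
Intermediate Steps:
O(X) = 2*X/(X + (2 + X)*(5 + X)) (O(X) = (2*X)/(X + (2 + X)*(5 + X)) = 2*X/(X + (2 + X)*(5 + X)))
44*(-39 + (13 + 17)/(9 + O(6))) = 44*(-39 + (13 + 17)/(9 + 2*6/(10 + 6² + 8*6))) = 44*(-39 + 30/(9 + 2*6/(10 + 36 + 48))) = 44*(-39 + 30/(9 + 2*6/94)) = 44*(-39 + 30/(9 + 2*6*(1/94))) = 44*(-39 + 30/(9 + 6/47)) = 44*(-39 + 30/(429/47)) = 44*(-39 + 30*(47/429)) = 44*(-39 + 470/143) = 44*(-5107/143) = -20428/13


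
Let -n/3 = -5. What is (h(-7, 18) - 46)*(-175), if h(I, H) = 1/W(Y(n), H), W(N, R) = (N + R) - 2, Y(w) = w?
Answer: 249375/31 ≈ 8044.4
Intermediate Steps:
n = 15 (n = -3*(-5) = 15)
W(N, R) = -2 + N + R
h(I, H) = 1/(13 + H) (h(I, H) = 1/(-2 + 15 + H) = 1/(13 + H))
(h(-7, 18) - 46)*(-175) = (1/(13 + 18) - 46)*(-175) = (1/31 - 46)*(-175) = -1425/31*(-175) = 249375/31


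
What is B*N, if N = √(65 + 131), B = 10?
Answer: 140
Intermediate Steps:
N = 14 (N = √196 = 14)
B*N = 10*14 = 140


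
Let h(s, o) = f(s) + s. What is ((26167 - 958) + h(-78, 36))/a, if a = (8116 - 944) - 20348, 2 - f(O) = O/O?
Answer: -103/54 ≈ -1.9074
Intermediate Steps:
f(O) = 1 (f(O) = 2 - O/O = 2 - 1*1 = 2 - 1 = 1)
h(s, o) = 1 + s
a = -13176 (a = 7172 - 20348 = -13176)
((26167 - 958) + h(-78, 36))/a = ((26167 - 958) + (1 - 78))/(-13176) = (25209 - 77)*(-1/13176) = 25132*(-1/13176) = -103/54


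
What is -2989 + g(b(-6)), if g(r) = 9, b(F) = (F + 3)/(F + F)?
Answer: -2980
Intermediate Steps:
b(F) = (3 + F)/(2*F) (b(F) = (3 + F)/((2*F)) = (3 + F)*(1/(2*F)) = (3 + F)/(2*F))
-2989 + g(b(-6)) = -2989 + 9 = -2980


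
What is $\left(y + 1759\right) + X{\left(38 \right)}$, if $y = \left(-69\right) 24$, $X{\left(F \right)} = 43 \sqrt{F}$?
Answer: $103 + 43 \sqrt{38} \approx 368.07$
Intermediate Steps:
$y = -1656$
$\left(y + 1759\right) + X{\left(38 \right)} = \left(-1656 + 1759\right) + 43 \sqrt{38} = 103 + 43 \sqrt{38}$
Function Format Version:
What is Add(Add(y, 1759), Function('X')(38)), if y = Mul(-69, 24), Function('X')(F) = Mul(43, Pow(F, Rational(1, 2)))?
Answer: Add(103, Mul(43, Pow(38, Rational(1, 2)))) ≈ 368.07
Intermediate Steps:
y = -1656
Add(Add(y, 1759), Function('X')(38)) = Add(Add(-1656, 1759), Mul(43, Pow(38, Rational(1, 2)))) = Add(103, Mul(43, Pow(38, Rational(1, 2))))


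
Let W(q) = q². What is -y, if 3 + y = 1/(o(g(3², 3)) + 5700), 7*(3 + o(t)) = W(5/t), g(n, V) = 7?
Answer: 5861945/1954096 ≈ 2.9998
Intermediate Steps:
o(t) = -3 + 25/(7*t²) (o(t) = -3 + (5/t)²/7 = -3 + (25/t²)/7 = -3 + 25/(7*t²))
y = -5861945/1954096 (y = -3 + 1/((-3 + (25/7)/7²) + 5700) = -3 + 1/((-3 + (25/7)*(1/49)) + 5700) = -3 + 1/((-3 + 25/343) + 5700) = -3 + 1/(-1004/343 + 5700) = -3 + 1/(1954096/343) = -3 + 343/1954096 = -5861945/1954096 ≈ -2.9998)
-y = -1*(-5861945/1954096) = 5861945/1954096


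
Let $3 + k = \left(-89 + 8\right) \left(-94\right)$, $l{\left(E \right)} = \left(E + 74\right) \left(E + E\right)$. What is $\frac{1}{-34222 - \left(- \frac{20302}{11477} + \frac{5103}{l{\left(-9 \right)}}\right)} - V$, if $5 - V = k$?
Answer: $\frac{388289489232596}{51050419501} \approx 7606.0$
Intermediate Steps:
$l{\left(E \right)} = 2 E \left(74 + E\right)$ ($l{\left(E \right)} = \left(74 + E\right) 2 E = 2 E \left(74 + E\right)$)
$k = 7611$ ($k = -3 + \left(-89 + 8\right) \left(-94\right) = -3 - -7614 = -3 + 7614 = 7611$)
$V = -7606$ ($V = 5 - 7611 = -7606$)
$\frac{1}{-34222 - \left(- \frac{20302}{11477} + \frac{5103}{l{\left(-9 \right)}}\right)} - V = \frac{1}{-34222 - \left(- \frac{20302}{11477} + 5103 \left(- \frac{1}{18 \left(74 - 9\right)}\right)\right)} - -7606 = \frac{1}{-34222 - \left(- \frac{20302}{11477} + \frac{5103}{2 \left(-9\right) 65}\right)} + 7606 = \frac{1}{-34222 - \left(- \frac{20302}{11477} + \frac{5103}{-1170}\right)} + 7606 = \frac{1}{-34222 + \left(\frac{20302}{11477} - - \frac{567}{130}\right)} + 7606 = \frac{1}{-34222 + \left(\frac{20302}{11477} + \frac{567}{130}\right)} + 7606 = \frac{1}{-34222 + \frac{9146719}{1492010}} + 7606 = \frac{1}{- \frac{51050419501}{1492010}} + 7606 = - \frac{1492010}{51050419501} + 7606 = \frac{388289489232596}{51050419501}$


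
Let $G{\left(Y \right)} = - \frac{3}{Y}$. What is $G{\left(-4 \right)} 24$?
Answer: $18$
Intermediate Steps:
$G{\left(-4 \right)} 24 = - \frac{3}{-4} \cdot 24 = \left(-3\right) \left(- \frac{1}{4}\right) 24 = \frac{3}{4} \cdot 24 = 18$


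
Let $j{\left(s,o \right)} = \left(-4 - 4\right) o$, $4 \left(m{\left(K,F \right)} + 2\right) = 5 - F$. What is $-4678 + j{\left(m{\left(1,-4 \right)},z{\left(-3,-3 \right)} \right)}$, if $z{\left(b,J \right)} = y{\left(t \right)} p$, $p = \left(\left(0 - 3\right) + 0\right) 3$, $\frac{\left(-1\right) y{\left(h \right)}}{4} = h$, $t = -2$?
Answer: $-4102$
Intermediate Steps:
$y{\left(h \right)} = - 4 h$
$m{\left(K,F \right)} = - \frac{3}{4} - \frac{F}{4}$ ($m{\left(K,F \right)} = -2 + \frac{5 - F}{4} = -2 - \left(- \frac{5}{4} + \frac{F}{4}\right) = - \frac{3}{4} - \frac{F}{4}$)
$p = -9$ ($p = \left(-3 + 0\right) 3 = \left(-3\right) 3 = -9$)
$z{\left(b,J \right)} = -72$ ($z{\left(b,J \right)} = \left(-4\right) \left(-2\right) \left(-9\right) = 8 \left(-9\right) = -72$)
$j{\left(s,o \right)} = - 8 o$
$-4678 + j{\left(m{\left(1,-4 \right)},z{\left(-3,-3 \right)} \right)} = -4678 - -576 = -4678 + 576 = -4102$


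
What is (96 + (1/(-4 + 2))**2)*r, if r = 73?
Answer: 28105/4 ≈ 7026.3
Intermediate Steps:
(96 + (1/(-4 + 2))**2)*r = (96 + (1/(-4 + 2))**2)*73 = (96 + (1/(-2))**2)*73 = (96 + (-1/2)**2)*73 = (96 + 1/4)*73 = (385/4)*73 = 28105/4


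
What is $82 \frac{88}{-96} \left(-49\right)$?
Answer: $\frac{22099}{6} \approx 3683.2$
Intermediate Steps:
$82 \frac{88}{-96} \left(-49\right) = 82 \cdot 88 \left(- \frac{1}{96}\right) \left(-49\right) = 82 \left(- \frac{11}{12}\right) \left(-49\right) = \left(- \frac{451}{6}\right) \left(-49\right) = \frac{22099}{6}$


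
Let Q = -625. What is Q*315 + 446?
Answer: -196429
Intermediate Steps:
Q*315 + 446 = -625*315 + 446 = -196875 + 446 = -196429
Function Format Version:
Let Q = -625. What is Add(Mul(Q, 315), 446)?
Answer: -196429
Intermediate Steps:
Add(Mul(Q, 315), 446) = Add(Mul(-625, 315), 446) = Add(-196875, 446) = -196429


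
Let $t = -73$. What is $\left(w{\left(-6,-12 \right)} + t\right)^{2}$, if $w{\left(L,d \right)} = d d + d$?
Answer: $3481$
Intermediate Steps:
$w{\left(L,d \right)} = d + d^{2}$ ($w{\left(L,d \right)} = d^{2} + d = d + d^{2}$)
$\left(w{\left(-6,-12 \right)} + t\right)^{2} = \left(- 12 \left(1 - 12\right) - 73\right)^{2} = \left(\left(-12\right) \left(-11\right) - 73\right)^{2} = \left(132 - 73\right)^{2} = 59^{2} = 3481$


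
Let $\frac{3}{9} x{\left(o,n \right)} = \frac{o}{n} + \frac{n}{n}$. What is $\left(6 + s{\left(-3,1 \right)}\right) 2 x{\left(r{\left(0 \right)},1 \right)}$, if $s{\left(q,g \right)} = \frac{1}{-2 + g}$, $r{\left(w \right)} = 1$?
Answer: $60$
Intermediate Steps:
$x{\left(o,n \right)} = 3 + \frac{3 o}{n}$ ($x{\left(o,n \right)} = 3 \left(\frac{o}{n} + \frac{n}{n}\right) = 3 \left(\frac{o}{n} + 1\right) = 3 \left(1 + \frac{o}{n}\right) = 3 + \frac{3 o}{n}$)
$\left(6 + s{\left(-3,1 \right)}\right) 2 x{\left(r{\left(0 \right)},1 \right)} = \left(6 + \frac{1}{-2 + 1}\right) 2 \left(3 + 3 \cdot 1 \cdot 1^{-1}\right) = \left(6 + \frac{1}{-1}\right) 2 \left(3 + 3 \cdot 1 \cdot 1\right) = \left(6 - 1\right) 2 \left(3 + 3\right) = 5 \cdot 2 \cdot 6 = 10 \cdot 6 = 60$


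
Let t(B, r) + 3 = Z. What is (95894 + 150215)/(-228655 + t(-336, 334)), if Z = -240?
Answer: -246109/228898 ≈ -1.0752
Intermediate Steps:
t(B, r) = -243 (t(B, r) = -3 - 240 = -243)
(95894 + 150215)/(-228655 + t(-336, 334)) = (95894 + 150215)/(-228655 - 243) = 246109/(-228898) = 246109*(-1/228898) = -246109/228898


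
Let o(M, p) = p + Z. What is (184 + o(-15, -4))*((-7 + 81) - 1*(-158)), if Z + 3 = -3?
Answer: 40368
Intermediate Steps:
Z = -6 (Z = -3 - 3 = -6)
o(M, p) = -6 + p (o(M, p) = p - 6 = -6 + p)
(184 + o(-15, -4))*((-7 + 81) - 1*(-158)) = (184 + (-6 - 4))*((-7 + 81) - 1*(-158)) = (184 - 10)*(74 + 158) = 174*232 = 40368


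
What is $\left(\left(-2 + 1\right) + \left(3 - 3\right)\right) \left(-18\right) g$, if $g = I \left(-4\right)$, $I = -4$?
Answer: $288$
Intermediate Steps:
$g = 16$ ($g = \left(-4\right) \left(-4\right) = 16$)
$\left(\left(-2 + 1\right) + \left(3 - 3\right)\right) \left(-18\right) g = \left(\left(-2 + 1\right) + \left(3 - 3\right)\right) \left(-18\right) 16 = \left(-1 + 0\right) \left(-18\right) 16 = \left(-1\right) \left(-18\right) 16 = 18 \cdot 16 = 288$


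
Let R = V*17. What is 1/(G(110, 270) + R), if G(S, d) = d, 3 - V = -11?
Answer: 1/508 ≈ 0.0019685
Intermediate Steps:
V = 14 (V = 3 - 1*(-11) = 3 + 11 = 14)
R = 238 (R = 14*17 = 238)
1/(G(110, 270) + R) = 1/(270 + 238) = 1/508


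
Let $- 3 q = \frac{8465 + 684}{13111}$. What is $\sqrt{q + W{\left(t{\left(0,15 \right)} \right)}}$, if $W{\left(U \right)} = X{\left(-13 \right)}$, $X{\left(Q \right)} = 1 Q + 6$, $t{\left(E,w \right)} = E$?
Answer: $\frac{8 i \sqrt{3568065}}{5619} \approx 2.6894 i$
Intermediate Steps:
$X{\left(Q \right)} = 6 + Q$ ($X{\left(Q \right)} = Q + 6 = 6 + Q$)
$W{\left(U \right)} = -7$ ($W{\left(U \right)} = 6 - 13 = -7$)
$q = - \frac{1307}{5619}$ ($q = - \frac{\left(8465 + 684\right) \frac{1}{13111}}{3} = - \frac{9149 \cdot \frac{1}{13111}}{3} = \left(- \frac{1}{3}\right) \frac{1307}{1873} = - \frac{1307}{5619} \approx -0.2326$)
$\sqrt{q + W{\left(t{\left(0,15 \right)} \right)}} = \sqrt{- \frac{1307}{5619} - 7} = \sqrt{- \frac{40640}{5619}} = \frac{8 i \sqrt{3568065}}{5619}$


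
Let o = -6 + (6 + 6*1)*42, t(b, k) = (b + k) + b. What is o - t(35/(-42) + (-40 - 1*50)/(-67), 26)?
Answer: 94667/201 ≈ 470.98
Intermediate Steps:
t(b, k) = k + 2*b
o = 498 (o = -6 + (6 + 6)*42 = -6 + 12*42 = -6 + 504 = 498)
o - t(35/(-42) + (-40 - 1*50)/(-67), 26) = 498 - (26 + 2*(35/(-42) + (-40 - 1*50)/(-67))) = 498 - (26 + 2*(35*(-1/42) + (-40 - 50)*(-1/67))) = 498 - (26 + 2*(-⅚ - 90*(-1/67))) = 498 - (26 + 2*(-⅚ + 90/67)) = 498 - (26 + 2*(205/402)) = 498 - (26 + 205/201) = 498 - 1*5431/201 = 498 - 5431/201 = 94667/201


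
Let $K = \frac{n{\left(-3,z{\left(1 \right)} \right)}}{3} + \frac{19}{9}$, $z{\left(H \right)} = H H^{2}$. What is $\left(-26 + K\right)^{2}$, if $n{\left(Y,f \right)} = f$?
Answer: $\frac{44944}{81} \approx 554.86$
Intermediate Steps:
$z{\left(H \right)} = H^{3}$
$K = \frac{22}{9}$ ($K = \frac{1^{3}}{3} + \frac{19}{9} = 1 \cdot \frac{1}{3} + 19 \cdot \frac{1}{9} = \frac{1}{3} + \frac{19}{9} = \frac{22}{9} \approx 2.4444$)
$\left(-26 + K\right)^{2} = \left(-26 + \frac{22}{9}\right)^{2} = \left(- \frac{212}{9}\right)^{2} = \frac{44944}{81}$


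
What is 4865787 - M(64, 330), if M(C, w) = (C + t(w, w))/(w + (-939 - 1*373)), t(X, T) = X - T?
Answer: 2389101449/491 ≈ 4.8658e+6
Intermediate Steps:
M(C, w) = C/(-1312 + w) (M(C, w) = (C + (w - w))/(w + (-939 - 1*373)) = (C + 0)/(w + (-939 - 373)) = C/(w - 1312) = C/(-1312 + w))
4865787 - M(64, 330) = 4865787 - 64/(-1312 + 330) = 4865787 - 64/(-982) = 4865787 - 64*(-1)/982 = 4865787 - 1*(-32/491) = 4865787 + 32/491 = 2389101449/491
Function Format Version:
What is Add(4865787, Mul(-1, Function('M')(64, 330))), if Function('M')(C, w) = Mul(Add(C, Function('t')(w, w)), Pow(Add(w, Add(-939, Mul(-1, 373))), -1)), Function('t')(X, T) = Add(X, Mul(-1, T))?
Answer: Rational(2389101449, 491) ≈ 4.8658e+6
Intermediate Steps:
Function('M')(C, w) = Mul(C, Pow(Add(-1312, w), -1)) (Function('M')(C, w) = Mul(Add(C, Add(w, Mul(-1, w))), Pow(Add(w, Add(-939, Mul(-1, 373))), -1)) = Mul(Add(C, 0), Pow(Add(w, Add(-939, -373)), -1)) = Mul(C, Pow(Add(w, -1312), -1)) = Mul(C, Pow(Add(-1312, w), -1)))
Add(4865787, Mul(-1, Function('M')(64, 330))) = Add(4865787, Mul(-1, Mul(64, Pow(Add(-1312, 330), -1)))) = Add(4865787, Mul(-1, Mul(64, Pow(-982, -1)))) = Add(4865787, Mul(-1, Mul(64, Rational(-1, 982)))) = Add(4865787, Mul(-1, Rational(-32, 491))) = Add(4865787, Rational(32, 491)) = Rational(2389101449, 491)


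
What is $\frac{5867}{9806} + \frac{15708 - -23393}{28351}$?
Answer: $\frac{549759723}{278009906} \approx 1.9775$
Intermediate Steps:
$\frac{5867}{9806} + \frac{15708 - -23393}{28351} = 5867 \cdot \frac{1}{9806} + \left(15708 + 23393\right) \frac{1}{28351} = \frac{5867}{9806} + 39101 \cdot \frac{1}{28351} = \frac{5867}{9806} + \frac{39101}{28351} = \frac{549759723}{278009906}$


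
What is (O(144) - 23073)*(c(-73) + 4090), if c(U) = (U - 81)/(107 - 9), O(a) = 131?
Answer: -656577098/7 ≈ -9.3797e+7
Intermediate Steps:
c(U) = -81/98 + U/98 (c(U) = (-81 + U)/98 = (-81 + U)*(1/98) = -81/98 + U/98)
(O(144) - 23073)*(c(-73) + 4090) = (131 - 23073)*((-81/98 + (1/98)*(-73)) + 4090) = -22942*((-81/98 - 73/98) + 4090) = -22942*(-11/7 + 4090) = -22942*28619/7 = -656577098/7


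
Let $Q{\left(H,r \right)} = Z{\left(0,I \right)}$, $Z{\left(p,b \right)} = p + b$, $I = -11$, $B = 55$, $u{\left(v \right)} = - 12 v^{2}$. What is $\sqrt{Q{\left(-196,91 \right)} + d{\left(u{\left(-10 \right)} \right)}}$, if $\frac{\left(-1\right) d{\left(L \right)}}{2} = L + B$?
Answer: $\sqrt{2279} \approx 47.739$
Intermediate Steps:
$Z{\left(p,b \right)} = b + p$
$Q{\left(H,r \right)} = -11$ ($Q{\left(H,r \right)} = -11 + 0 = -11$)
$d{\left(L \right)} = -110 - 2 L$ ($d{\left(L \right)} = - 2 \left(L + 55\right) = - 2 \left(55 + L\right) = -110 - 2 L$)
$\sqrt{Q{\left(-196,91 \right)} + d{\left(u{\left(-10 \right)} \right)}} = \sqrt{-11 - \left(110 + 2 \left(- 12 \left(-10\right)^{2}\right)\right)} = \sqrt{-11 - \left(110 + 2 \left(\left(-12\right) 100\right)\right)} = \sqrt{-11 - -2290} = \sqrt{-11 + \left(-110 + 2400\right)} = \sqrt{-11 + 2290} = \sqrt{2279}$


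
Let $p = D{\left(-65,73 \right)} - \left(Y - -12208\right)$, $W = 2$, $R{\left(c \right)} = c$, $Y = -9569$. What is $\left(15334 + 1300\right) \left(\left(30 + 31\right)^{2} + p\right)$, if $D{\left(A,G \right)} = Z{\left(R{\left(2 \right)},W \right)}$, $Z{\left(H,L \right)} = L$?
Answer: $18031256$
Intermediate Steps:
$D{\left(A,G \right)} = 2$
$p = -2637$ ($p = 2 - \left(-9569 - -12208\right) = 2 - \left(-9569 + 12208\right) = 2 - 2639 = -2637$)
$\left(15334 + 1300\right) \left(\left(30 + 31\right)^{2} + p\right) = \left(15334 + 1300\right) \left(\left(30 + 31\right)^{2} - 2637\right) = 16634 \left(61^{2} - 2637\right) = 16634 \left(3721 - 2637\right) = 16634 \cdot 1084 = 18031256$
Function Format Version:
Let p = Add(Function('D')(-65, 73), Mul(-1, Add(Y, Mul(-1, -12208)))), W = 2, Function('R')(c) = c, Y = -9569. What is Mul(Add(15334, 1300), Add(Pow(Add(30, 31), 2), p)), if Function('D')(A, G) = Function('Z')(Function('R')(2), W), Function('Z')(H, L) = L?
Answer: 18031256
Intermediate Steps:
Function('D')(A, G) = 2
p = -2637 (p = Add(2, Mul(-1, Add(-9569, Mul(-1, -12208)))) = Add(2, Mul(-1, Add(-9569, 12208))) = Add(2, Mul(-1, 2639)) = Add(2, -2639) = -2637)
Mul(Add(15334, 1300), Add(Pow(Add(30, 31), 2), p)) = Mul(Add(15334, 1300), Add(Pow(Add(30, 31), 2), -2637)) = Mul(16634, Add(Pow(61, 2), -2637)) = Mul(16634, Add(3721, -2637)) = Mul(16634, 1084) = 18031256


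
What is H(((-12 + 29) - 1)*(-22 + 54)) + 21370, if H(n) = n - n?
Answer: 21370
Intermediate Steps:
H(n) = 0
H(((-12 + 29) - 1)*(-22 + 54)) + 21370 = 0 + 21370 = 21370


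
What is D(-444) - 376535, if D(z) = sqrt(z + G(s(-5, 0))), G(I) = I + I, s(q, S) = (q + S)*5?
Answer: -376535 + I*sqrt(494) ≈ -3.7654e+5 + 22.226*I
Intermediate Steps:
s(q, S) = 5*S + 5*q (s(q, S) = (S + q)*5 = 5*S + 5*q)
G(I) = 2*I
D(z) = sqrt(-50 + z) (D(z) = sqrt(z + 2*(5*0 + 5*(-5))) = sqrt(z + 2*(0 - 25)) = sqrt(z + 2*(-25)) = sqrt(z - 50) = sqrt(-50 + z))
D(-444) - 376535 = sqrt(-50 - 444) - 376535 = sqrt(-494) - 376535 = I*sqrt(494) - 376535 = -376535 + I*sqrt(494)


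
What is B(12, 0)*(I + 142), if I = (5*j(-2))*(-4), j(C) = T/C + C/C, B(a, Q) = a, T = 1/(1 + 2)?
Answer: 1504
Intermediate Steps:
T = ⅓ (T = 1/3 = ⅓ ≈ 0.33333)
j(C) = 1 + 1/(3*C) (j(C) = 1/(3*C) + C/C = 1/(3*C) + 1 = 1 + 1/(3*C))
I = -50/3 (I = (5*((⅓ - 2)/(-2)))*(-4) = (5*(-½*(-5/3)))*(-4) = (5*(⅚))*(-4) = (25/6)*(-4) = -50/3 ≈ -16.667)
B(12, 0)*(I + 142) = 12*(-50/3 + 142) = 12*(376/3) = 1504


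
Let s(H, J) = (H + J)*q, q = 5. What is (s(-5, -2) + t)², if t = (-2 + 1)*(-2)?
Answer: 1089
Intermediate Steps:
s(H, J) = 5*H + 5*J (s(H, J) = (H + J)*5 = 5*H + 5*J)
t = 2 (t = -1*(-2) = 2)
(s(-5, -2) + t)² = ((5*(-5) + 5*(-2)) + 2)² = ((-25 - 10) + 2)² = (-35 + 2)² = (-33)² = 1089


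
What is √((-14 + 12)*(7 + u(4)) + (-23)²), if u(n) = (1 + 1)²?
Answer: 13*√3 ≈ 22.517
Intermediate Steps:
u(n) = 4 (u(n) = 2² = 4)
√((-14 + 12)*(7 + u(4)) + (-23)²) = √((-14 + 12)*(7 + 4) + (-23)²) = √(-2*11 + 529) = √(-22 + 529) = √507 = 13*√3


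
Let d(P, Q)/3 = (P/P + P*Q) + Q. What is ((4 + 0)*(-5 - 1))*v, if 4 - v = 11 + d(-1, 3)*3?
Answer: 384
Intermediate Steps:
d(P, Q) = 3 + 3*Q + 3*P*Q (d(P, Q) = 3*((P/P + P*Q) + Q) = 3*((1 + P*Q) + Q) = 3*(1 + Q + P*Q) = 3 + 3*Q + 3*P*Q)
v = -16 (v = 4 - (11 + (3 + 3*3 + 3*(-1)*3)*3) = 4 - (11 + (3 + 9 - 9)*3) = 4 - (11 + 3*3) = 4 - (11 + 9) = 4 - 1*20 = 4 - 20 = -16)
((4 + 0)*(-5 - 1))*v = ((4 + 0)*(-5 - 1))*(-16) = (4*(-6))*(-16) = -24*(-16) = 384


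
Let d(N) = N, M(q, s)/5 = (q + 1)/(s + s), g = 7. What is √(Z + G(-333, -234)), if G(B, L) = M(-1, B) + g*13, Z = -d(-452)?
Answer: √543 ≈ 23.302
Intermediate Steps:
M(q, s) = 5*(1 + q)/(2*s) (M(q, s) = 5*((q + 1)/(s + s)) = 5*((1 + q)/((2*s))) = 5*((1 + q)*(1/(2*s))) = 5*((1 + q)/(2*s)) = 5*(1 + q)/(2*s))
Z = 452 (Z = -1*(-452) = 452)
G(B, L) = 91 (G(B, L) = 5*(1 - 1)/(2*B) + 7*13 = (5/2)*0/B + 91 = 0 + 91 = 91)
√(Z + G(-333, -234)) = √(452 + 91) = √543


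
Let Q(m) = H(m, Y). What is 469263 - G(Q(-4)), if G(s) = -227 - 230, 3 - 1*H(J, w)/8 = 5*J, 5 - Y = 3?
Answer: 469720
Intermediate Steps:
Y = 2 (Y = 5 - 1*3 = 5 - 3 = 2)
H(J, w) = 24 - 40*J
Q(m) = 24 - 40*m
G(s) = -457
469263 - G(Q(-4)) = 469263 - 1*(-457) = 469263 + 457 = 469720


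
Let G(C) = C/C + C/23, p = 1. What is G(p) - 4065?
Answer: -93471/23 ≈ -4064.0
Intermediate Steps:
G(C) = 1 + C/23 (G(C) = 1 + C*(1/23) = 1 + C/23)
G(p) - 4065 = (1 + (1/23)*1) - 4065 = (1 + 1/23) - 4065 = 24/23 - 4065 = -93471/23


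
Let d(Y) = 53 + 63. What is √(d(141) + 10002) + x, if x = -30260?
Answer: -30260 + √10118 ≈ -30159.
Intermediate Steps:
d(Y) = 116
√(d(141) + 10002) + x = √(116 + 10002) - 30260 = √10118 - 30260 = -30260 + √10118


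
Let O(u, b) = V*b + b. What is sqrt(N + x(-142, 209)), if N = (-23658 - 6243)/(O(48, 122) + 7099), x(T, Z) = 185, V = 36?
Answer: 2*sqrt(13946818)/553 ≈ 13.506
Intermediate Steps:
O(u, b) = 37*b (O(u, b) = 36*b + b = 37*b)
N = -9967/3871 (N = (-23658 - 6243)/(37*122 + 7099) = -29901/(4514 + 7099) = -29901/11613 = -29901*1/11613 = -9967/3871 ≈ -2.5748)
sqrt(N + x(-142, 209)) = sqrt(-9967/3871 + 185) = sqrt(706168/3871) = 2*sqrt(13946818)/553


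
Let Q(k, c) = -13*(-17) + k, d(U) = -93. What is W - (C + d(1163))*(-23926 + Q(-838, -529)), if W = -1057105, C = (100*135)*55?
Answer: 18219837896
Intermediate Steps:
C = 742500 (C = 13500*55 = 742500)
Q(k, c) = 221 + k
W - (C + d(1163))*(-23926 + Q(-838, -529)) = -1057105 - (742500 - 93)*(-23926 + (221 - 838)) = -1057105 - 742407*(-23926 - 617) = -1057105 - 742407*(-24543) = -1057105 - 1*(-18220895001) = -1057105 + 18220895001 = 18219837896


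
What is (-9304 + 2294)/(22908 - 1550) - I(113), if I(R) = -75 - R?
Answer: 2004147/10679 ≈ 187.67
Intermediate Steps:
(-9304 + 2294)/(22908 - 1550) - I(113) = (-9304 + 2294)/(22908 - 1550) - (-75 - 1*113) = -7010/21358 - (-75 - 113) = -7010*1/21358 - 1*(-188) = -3505/10679 + 188 = 2004147/10679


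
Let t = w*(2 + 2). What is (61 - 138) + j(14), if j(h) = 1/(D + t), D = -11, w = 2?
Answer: -232/3 ≈ -77.333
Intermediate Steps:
t = 8 (t = 2*(2 + 2) = 2*4 = 8)
j(h) = -1/3 (j(h) = 1/(-11 + 8) = 1/(-3) = -1/3)
(61 - 138) + j(14) = (61 - 138) - 1/3 = -77 - 1/3 = -232/3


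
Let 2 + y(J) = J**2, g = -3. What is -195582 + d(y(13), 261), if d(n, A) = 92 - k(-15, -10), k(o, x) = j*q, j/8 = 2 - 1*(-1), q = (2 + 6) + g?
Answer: -195610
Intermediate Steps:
q = 5 (q = (2 + 6) - 3 = 8 - 3 = 5)
j = 24 (j = 8*(2 - 1*(-1)) = 8*(2 + 1) = 8*3 = 24)
y(J) = -2 + J**2
k(o, x) = 120 (k(o, x) = 24*5 = 120)
d(n, A) = -28 (d(n, A) = 92 - 1*120 = 92 - 120 = -28)
-195582 + d(y(13), 261) = -195582 - 28 = -195610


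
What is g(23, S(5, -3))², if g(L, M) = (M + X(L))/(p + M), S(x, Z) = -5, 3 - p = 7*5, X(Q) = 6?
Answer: 1/1369 ≈ 0.00073046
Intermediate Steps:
p = -32 (p = 3 - 7*5 = 3 - 1*35 = 3 - 35 = -32)
g(L, M) = (6 + M)/(-32 + M) (g(L, M) = (M + 6)/(-32 + M) = (6 + M)/(-32 + M))
g(23, S(5, -3))² = ((6 - 5)/(-32 - 5))² = (1/(-37))² = (-1/37*1)² = (-1/37)² = 1/1369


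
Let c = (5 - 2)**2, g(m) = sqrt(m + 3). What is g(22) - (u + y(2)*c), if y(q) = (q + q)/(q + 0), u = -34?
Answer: 21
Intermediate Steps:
y(q) = 2 (y(q) = (2*q)/q = 2)
g(m) = sqrt(3 + m)
c = 9 (c = 3**2 = 9)
g(22) - (u + y(2)*c) = sqrt(3 + 22) - (-34 + 2*9) = sqrt(25) - (-34 + 18) = 5 - 1*(-16) = 5 + 16 = 21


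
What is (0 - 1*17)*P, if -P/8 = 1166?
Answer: 158576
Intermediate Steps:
P = -9328 (P = -8*1166 = -9328)
(0 - 1*17)*P = (0 - 1*17)*(-9328) = (0 - 17)*(-9328) = -17*(-9328) = 158576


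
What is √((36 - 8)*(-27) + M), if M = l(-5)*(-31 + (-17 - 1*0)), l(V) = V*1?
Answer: 2*I*√129 ≈ 22.716*I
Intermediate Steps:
l(V) = V
M = 240 (M = -5*(-31 + (-17 - 1*0)) = -5*(-31 + (-17 + 0)) = -5*(-31 - 17) = -5*(-48) = 240)
√((36 - 8)*(-27) + M) = √((36 - 8)*(-27) + 240) = √(28*(-27) + 240) = √(-756 + 240) = √(-516) = 2*I*√129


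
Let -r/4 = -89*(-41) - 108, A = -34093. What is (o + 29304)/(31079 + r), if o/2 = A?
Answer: -38882/16915 ≈ -2.2987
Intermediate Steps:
o = -68186 (o = 2*(-34093) = -68186)
r = -14164 (r = -4*(-89*(-41) - 108) = -4*(3649 - 108) = -4*3541 = -14164)
(o + 29304)/(31079 + r) = (-68186 + 29304)/(31079 - 14164) = -38882/16915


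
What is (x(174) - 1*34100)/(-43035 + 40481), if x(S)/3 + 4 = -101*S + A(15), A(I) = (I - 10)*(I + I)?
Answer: 43192/1277 ≈ 33.823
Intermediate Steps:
A(I) = 2*I*(-10 + I) (A(I) = (-10 + I)*(2*I) = 2*I*(-10 + I))
x(S) = 438 - 303*S (x(S) = -12 + 3*(-101*S + 2*15*(-10 + 15)) = -12 + 3*(-101*S + 2*15*5) = -12 + 3*(-101*S + 150) = -12 + 3*(150 - 101*S) = -12 + (450 - 303*S) = 438 - 303*S)
(x(174) - 1*34100)/(-43035 + 40481) = ((438 - 303*174) - 1*34100)/(-43035 + 40481) = ((438 - 52722) - 34100)/(-2554) = (-52284 - 34100)*(-1/2554) = -86384*(-1/2554) = 43192/1277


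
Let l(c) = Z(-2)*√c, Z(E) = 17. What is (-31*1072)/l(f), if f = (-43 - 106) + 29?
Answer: 8308*I*√30/255 ≈ 178.45*I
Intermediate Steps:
f = -120 (f = -149 + 29 = -120)
l(c) = 17*√c
(-31*1072)/l(f) = (-31*1072)/((17*√(-120))) = -33232*(-I*√30/1020) = -(-8308)*I*√30/255 = 8308*I*√30/255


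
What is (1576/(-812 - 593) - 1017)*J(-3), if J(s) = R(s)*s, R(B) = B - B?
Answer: 0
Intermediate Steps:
R(B) = 0
J(s) = 0 (J(s) = 0*s = 0)
(1576/(-812 - 593) - 1017)*J(-3) = (1576/(-812 - 593) - 1017)*0 = (1576/(-1405) - 1017)*0 = (1576*(-1/1405) - 1017)*0 = (-1576/1405 - 1017)*0 = -1430461/1405*0 = 0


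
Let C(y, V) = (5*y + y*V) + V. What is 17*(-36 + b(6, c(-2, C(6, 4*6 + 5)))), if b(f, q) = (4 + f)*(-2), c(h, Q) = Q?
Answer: -952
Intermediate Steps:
C(y, V) = V + 5*y + V*y (C(y, V) = (5*y + V*y) + V = V + 5*y + V*y)
b(f, q) = -8 - 2*f
17*(-36 + b(6, c(-2, C(6, 4*6 + 5)))) = 17*(-36 + (-8 - 2*6)) = 17*(-36 + (-8 - 12)) = 17*(-36 - 20) = 17*(-56) = -952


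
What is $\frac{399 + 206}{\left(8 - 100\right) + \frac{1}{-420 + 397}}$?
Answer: $- \frac{13915}{2117} \approx -6.573$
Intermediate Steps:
$\frac{399 + 206}{\left(8 - 100\right) + \frac{1}{-420 + 397}} = \frac{605}{\left(8 - 100\right) + \frac{1}{-23}} = \frac{605}{-92 - \frac{1}{23}} = \frac{605}{- \frac{2117}{23}} = 605 \left(- \frac{23}{2117}\right) = - \frac{13915}{2117}$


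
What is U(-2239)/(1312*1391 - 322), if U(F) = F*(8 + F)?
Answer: 4995209/1824670 ≈ 2.7376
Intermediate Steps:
U(-2239)/(1312*1391 - 322) = (-2239*(8 - 2239))/(1312*1391 - 322) = (-2239*(-2231))/(1824992 - 322) = 4995209/1824670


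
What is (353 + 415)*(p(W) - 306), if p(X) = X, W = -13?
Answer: -244992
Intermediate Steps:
(353 + 415)*(p(W) - 306) = (353 + 415)*(-13 - 306) = 768*(-319) = -244992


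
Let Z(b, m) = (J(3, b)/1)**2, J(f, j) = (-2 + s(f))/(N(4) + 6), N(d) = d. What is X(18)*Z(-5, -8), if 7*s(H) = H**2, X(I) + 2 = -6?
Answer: -2/49 ≈ -0.040816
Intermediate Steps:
X(I) = -8 (X(I) = -2 - 6 = -8)
s(H) = H**2/7
J(f, j) = -1/5 + f**2/70 (J(f, j) = (-2 + f**2/7)/(4 + 6) = (-2 + f**2/7)/10 = (-2 + f**2/7)*(1/10) = -1/5 + f**2/70)
Z(b, m) = 1/196 (Z(b, m) = ((-1/5 + (1/70)*3**2)/1)**2 = ((-1/5 + (1/70)*9)*1)**2 = ((-1/5 + 9/70)*1)**2 = (-1/14*1)**2 = (-1/14)**2 = 1/196)
X(18)*Z(-5, -8) = -8*1/196 = -2/49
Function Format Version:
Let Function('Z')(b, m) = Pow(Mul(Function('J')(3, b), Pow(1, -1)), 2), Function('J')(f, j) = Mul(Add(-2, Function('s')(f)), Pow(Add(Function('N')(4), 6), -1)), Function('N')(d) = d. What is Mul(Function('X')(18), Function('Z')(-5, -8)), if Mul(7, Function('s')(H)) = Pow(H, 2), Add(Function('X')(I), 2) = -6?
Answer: Rational(-2, 49) ≈ -0.040816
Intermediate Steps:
Function('X')(I) = -8 (Function('X')(I) = Add(-2, -6) = -8)
Function('s')(H) = Mul(Rational(1, 7), Pow(H, 2))
Function('J')(f, j) = Add(Rational(-1, 5), Mul(Rational(1, 70), Pow(f, 2))) (Function('J')(f, j) = Mul(Add(-2, Mul(Rational(1, 7), Pow(f, 2))), Pow(Add(4, 6), -1)) = Mul(Add(-2, Mul(Rational(1, 7), Pow(f, 2))), Pow(10, -1)) = Mul(Add(-2, Mul(Rational(1, 7), Pow(f, 2))), Rational(1, 10)) = Add(Rational(-1, 5), Mul(Rational(1, 70), Pow(f, 2))))
Function('Z')(b, m) = Rational(1, 196) (Function('Z')(b, m) = Pow(Mul(Add(Rational(-1, 5), Mul(Rational(1, 70), Pow(3, 2))), Pow(1, -1)), 2) = Pow(Mul(Add(Rational(-1, 5), Mul(Rational(1, 70), 9)), 1), 2) = Pow(Mul(Add(Rational(-1, 5), Rational(9, 70)), 1), 2) = Pow(Mul(Rational(-1, 14), 1), 2) = Pow(Rational(-1, 14), 2) = Rational(1, 196))
Mul(Function('X')(18), Function('Z')(-5, -8)) = Mul(-8, Rational(1, 196)) = Rational(-2, 49)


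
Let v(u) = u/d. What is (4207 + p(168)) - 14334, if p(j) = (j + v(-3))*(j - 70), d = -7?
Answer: 6379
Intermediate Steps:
v(u) = -u/7 (v(u) = u/(-7) = u*(-⅐) = -u/7)
p(j) = (-70 + j)*(3/7 + j) (p(j) = (j - ⅐*(-3))*(j - 70) = (j + 3/7)*(-70 + j) = (3/7 + j)*(-70 + j) = (-70 + j)*(3/7 + j))
(4207 + p(168)) - 14334 = (4207 + (-30 + 168² - 487/7*168)) - 14334 = (4207 + (-30 + 28224 - 11688)) - 14334 = (4207 + 16506) - 14334 = 20713 - 14334 = 6379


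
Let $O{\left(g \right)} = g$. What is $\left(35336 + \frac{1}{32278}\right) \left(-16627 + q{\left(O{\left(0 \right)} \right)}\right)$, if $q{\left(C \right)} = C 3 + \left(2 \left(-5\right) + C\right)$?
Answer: $- \frac{18975753079533}{32278} \approx -5.8788 \cdot 10^{8}$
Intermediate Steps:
$q{\left(C \right)} = -10 + 4 C$ ($q{\left(C \right)} = 3 C + \left(-10 + C\right) = -10 + 4 C$)
$\left(35336 + \frac{1}{32278}\right) \left(-16627 + q{\left(O{\left(0 \right)} \right)}\right) = \left(35336 + \frac{1}{32278}\right) \left(-16627 + \left(-10 + 4 \cdot 0\right)\right) = \left(35336 + \frac{1}{32278}\right) \left(-16627 + \left(-10 + 0\right)\right) = \frac{1140575409 \left(-16627 - 10\right)}{32278} = \frac{1140575409}{32278} \left(-16637\right) = - \frac{18975753079533}{32278}$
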